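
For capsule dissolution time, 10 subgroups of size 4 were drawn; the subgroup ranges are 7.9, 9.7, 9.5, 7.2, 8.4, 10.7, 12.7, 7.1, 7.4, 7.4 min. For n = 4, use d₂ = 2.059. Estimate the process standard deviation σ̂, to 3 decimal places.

R̄ = (7.9 + 9.7 + 9.5 + 7.2 + 8.4 + 10.7 + 12.7 + 7.1 + 7.4 + 7.4) / 10 = 8.8000
σ̂ = R̄ / d₂ = 8.8000 / 2.059 = 4.2739

4.274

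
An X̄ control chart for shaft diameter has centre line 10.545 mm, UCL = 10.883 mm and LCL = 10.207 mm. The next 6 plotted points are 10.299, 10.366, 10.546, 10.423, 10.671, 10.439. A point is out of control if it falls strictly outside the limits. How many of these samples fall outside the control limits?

All 6 points lie within [10.207, 10.883].

0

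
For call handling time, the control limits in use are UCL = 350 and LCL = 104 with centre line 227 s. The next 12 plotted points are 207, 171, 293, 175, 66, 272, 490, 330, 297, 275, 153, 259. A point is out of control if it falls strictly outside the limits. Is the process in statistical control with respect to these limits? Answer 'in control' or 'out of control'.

Compare each point to [104, 350]: sample 5 = 66 < LCL; sample 7 = 490 > UCL.

out of control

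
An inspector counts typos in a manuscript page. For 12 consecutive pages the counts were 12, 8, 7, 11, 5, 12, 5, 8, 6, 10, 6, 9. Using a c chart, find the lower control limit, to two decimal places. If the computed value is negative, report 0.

0.00

c̄ = (12 + 8 + 7 + 11 + 5 + 12 + 5 + 8 + 6 + 10 + 6 + 9) / 12 = 99 / 12 = 8.2500
LCL = c̄ − 3√c̄ = 8.2500 − 3 × 2.8723 = -0.3668 → 0 (cannot be negative)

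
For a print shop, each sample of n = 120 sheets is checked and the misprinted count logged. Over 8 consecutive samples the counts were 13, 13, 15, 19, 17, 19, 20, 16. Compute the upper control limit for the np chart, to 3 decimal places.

p̄ = Σdᵢ / (k·n) = 132 / (8 × 120) = 0.13750
UCL = np̄ + 3·√(np̄(1−p̄)) = 16.5000 + 3 × √(16.5000×0.86250) = 16.5000 + 3 × 3.7724 = 27.8173

27.817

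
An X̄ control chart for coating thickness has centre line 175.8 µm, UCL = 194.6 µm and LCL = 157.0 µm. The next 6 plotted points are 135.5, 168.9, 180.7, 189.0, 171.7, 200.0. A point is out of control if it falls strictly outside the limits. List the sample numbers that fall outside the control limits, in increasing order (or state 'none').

1, 6

Compare each point to [157.0, 194.6]: sample 1 = 135.5 < LCL; sample 6 = 200.0 > UCL.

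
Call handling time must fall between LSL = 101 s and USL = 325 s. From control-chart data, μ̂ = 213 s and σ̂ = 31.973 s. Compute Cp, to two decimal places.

1.17

Cp = (USL − LSL) / (6σ̂) = (325 − 101) / (6 × 31.973) = 224.0000 / 191.8380 = 1.1677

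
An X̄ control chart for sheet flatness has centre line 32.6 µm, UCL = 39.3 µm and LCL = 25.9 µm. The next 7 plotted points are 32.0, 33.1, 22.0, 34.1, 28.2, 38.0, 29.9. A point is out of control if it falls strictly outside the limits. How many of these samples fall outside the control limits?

Compare each point to [25.9, 39.3]: sample 3 = 22.0 < LCL.

1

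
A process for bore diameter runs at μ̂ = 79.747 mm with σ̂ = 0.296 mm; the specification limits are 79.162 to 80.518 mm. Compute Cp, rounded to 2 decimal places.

Cp = (USL − LSL) / (6σ̂) = (80.518 − 79.162) / (6 × 0.296) = 1.3560 / 1.7760 = 0.7635

0.76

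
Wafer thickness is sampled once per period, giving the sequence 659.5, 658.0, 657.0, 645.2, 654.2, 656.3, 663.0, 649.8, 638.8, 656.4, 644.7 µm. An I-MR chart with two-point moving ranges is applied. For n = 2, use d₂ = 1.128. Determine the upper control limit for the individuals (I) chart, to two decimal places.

X̄ = (659.5 + 658.0 + 657.0 + 645.2 + 654.2 + 656.3 + 663.0 + 649.8 + 638.8 + 656.4 + 644.7) / 11 = 652.9909
Moving ranges: 1.5, 1.0, 11.8, 9.0, 2.1, 6.7, 13.2, 11.0, 17.6, 11.7; M̄R̄ = 85.6000 / 10 = 8.5600
UCL = X̄ + 3·M̄R̄/d₂ = 652.9909 + 3 × 8.5600 / 1.128 = 675.7569

675.76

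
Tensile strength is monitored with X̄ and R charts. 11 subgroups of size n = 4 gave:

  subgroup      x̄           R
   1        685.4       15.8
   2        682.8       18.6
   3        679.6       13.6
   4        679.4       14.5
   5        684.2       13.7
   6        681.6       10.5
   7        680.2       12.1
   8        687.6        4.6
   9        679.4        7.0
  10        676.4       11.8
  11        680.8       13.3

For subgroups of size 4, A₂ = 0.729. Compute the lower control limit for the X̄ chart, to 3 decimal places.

X̄̄ = (685.4 + 682.8 + 679.6 + 679.4 + 684.2 + 681.6 + 680.2 + 687.6 + 679.4 + 676.4 + 680.8) / 11 = 7497.4000 / 11 = 681.5818
R̄ = (15.8 + 18.6 + 13.6 + 14.5 + 13.7 + 10.5 + 12.1 + 4.6 + 7.0 + 11.8 + 13.3) / 11 = 135.5000 / 11 = 12.3182
LCL = X̄̄ − A₂·R̄ = 681.5818 − 0.729 × 12.3182 = 672.6019

672.602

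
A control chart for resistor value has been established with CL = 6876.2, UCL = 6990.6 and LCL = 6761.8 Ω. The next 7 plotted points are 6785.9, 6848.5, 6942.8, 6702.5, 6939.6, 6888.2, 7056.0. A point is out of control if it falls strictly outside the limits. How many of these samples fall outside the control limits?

Compare each point to [6761.8, 6990.6]: sample 4 = 6702.5 < LCL; sample 7 = 7056.0 > UCL.

2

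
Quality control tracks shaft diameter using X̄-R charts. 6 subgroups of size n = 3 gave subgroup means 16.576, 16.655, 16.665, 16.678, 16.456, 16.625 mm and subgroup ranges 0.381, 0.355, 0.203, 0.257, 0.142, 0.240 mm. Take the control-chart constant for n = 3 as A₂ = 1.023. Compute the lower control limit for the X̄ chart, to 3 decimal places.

X̄̄ = (16.576 + 16.655 + 16.665 + 16.678 + 16.456 + 16.625) / 6 = 99.6550 / 6 = 16.6092
R̄ = (0.381 + 0.355 + 0.203 + 0.257 + 0.142 + 0.240) / 6 = 1.5780 / 6 = 0.2630
LCL = X̄̄ − A₂·R̄ = 16.6092 − 1.023 × 0.2630 = 16.3401

16.340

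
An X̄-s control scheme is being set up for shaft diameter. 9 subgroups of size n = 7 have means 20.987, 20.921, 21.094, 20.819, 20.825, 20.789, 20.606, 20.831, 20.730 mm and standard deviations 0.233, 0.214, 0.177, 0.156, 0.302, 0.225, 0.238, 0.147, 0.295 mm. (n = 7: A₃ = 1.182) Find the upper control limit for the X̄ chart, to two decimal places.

21.11

X̄̄ = (20.987 + 20.921 + 21.094 + 20.819 + 20.825 + 20.789 + 20.606 + 20.831 + 20.730) / 9 = 20.8447
s̄ = (0.233 + 0.214 + 0.177 + 0.156 + 0.302 + 0.225 + 0.238 + 0.147 + 0.295) / 9 = 0.2208
UCL = X̄̄ + A₃·s̄ = 20.8447 + 1.182 × 0.2208 = 21.1056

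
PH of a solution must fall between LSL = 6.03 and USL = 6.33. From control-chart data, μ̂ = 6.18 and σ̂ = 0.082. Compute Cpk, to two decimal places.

0.61

Cpu = (USL − μ̂) / (3σ̂) = (6.33 − 6.18) / (3 × 0.082) = 0.6098; Cpl = (μ̂ − LSL) / (3σ̂) = (6.18 − 6.03) / (3 × 0.082) = 0.6098; Cpk = min(Cpu, Cpl) = 0.6098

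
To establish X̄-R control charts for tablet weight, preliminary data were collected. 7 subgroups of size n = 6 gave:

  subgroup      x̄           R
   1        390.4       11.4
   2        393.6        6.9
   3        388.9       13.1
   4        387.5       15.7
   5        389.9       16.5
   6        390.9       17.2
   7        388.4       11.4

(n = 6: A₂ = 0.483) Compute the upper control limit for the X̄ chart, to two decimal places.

X̄̄ = (390.4 + 393.6 + 388.9 + 387.5 + 389.9 + 390.9 + 388.4) / 7 = 2729.6000 / 7 = 389.9429
R̄ = (11.4 + 6.9 + 13.1 + 15.7 + 16.5 + 17.2 + 11.4) / 7 = 92.2000 / 7 = 13.1714
UCL = X̄̄ + A₂·R̄ = 389.9429 + 0.483 × 13.1714 = 396.3047

396.30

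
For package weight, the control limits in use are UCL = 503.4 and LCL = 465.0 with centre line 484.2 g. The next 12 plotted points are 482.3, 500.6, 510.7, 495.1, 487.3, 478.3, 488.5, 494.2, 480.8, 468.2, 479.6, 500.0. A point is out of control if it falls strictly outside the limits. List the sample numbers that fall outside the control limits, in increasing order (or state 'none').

Compare each point to [465.0, 503.4]: sample 3 = 510.7 > UCL.

3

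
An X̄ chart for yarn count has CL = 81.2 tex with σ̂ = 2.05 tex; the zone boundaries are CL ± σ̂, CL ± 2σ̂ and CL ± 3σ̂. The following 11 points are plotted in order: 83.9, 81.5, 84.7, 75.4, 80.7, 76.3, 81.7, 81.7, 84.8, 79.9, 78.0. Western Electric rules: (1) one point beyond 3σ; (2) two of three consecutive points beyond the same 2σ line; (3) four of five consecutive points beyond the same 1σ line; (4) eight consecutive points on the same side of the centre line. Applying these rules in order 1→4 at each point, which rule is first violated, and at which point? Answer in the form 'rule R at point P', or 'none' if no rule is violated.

Zone of each point (C = within 1σ̂, B = 1σ̂–2σ̂, A = 2σ̂–3σ̂, * = beyond 3σ̂; sign = side of CL): 1:+B, 2:+C, 3:+B, 4:-A, 5:-C, 6:-A, 7:+C, 8:+C, 9:+B, 10:-C, 11:-B
Rule 2 (two of three consecutive points beyond the same 2σ limit) is satisfied at point 6.

rule 2 at point 6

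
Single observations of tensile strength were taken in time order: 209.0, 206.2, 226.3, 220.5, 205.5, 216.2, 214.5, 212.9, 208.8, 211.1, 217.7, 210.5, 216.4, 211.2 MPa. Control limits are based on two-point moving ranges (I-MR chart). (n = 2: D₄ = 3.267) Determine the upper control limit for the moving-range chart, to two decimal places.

Moving ranges: 2.8, 20.1, 5.8, 15.0, 10.7, 1.7, 1.6, 4.1, 2.3, 6.6, 7.2, 5.9, 5.2; M̄R̄ = 89.0000 / 13 = 6.8462
UCL_MR = D₄·M̄R̄ = 3.267 × 6.8462 = 22.3664

22.37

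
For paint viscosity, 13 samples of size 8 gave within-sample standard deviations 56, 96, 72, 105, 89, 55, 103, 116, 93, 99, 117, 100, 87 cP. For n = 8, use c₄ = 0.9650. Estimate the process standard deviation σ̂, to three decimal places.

94.699

s̄ = (56 + 96 + 72 + 105 + 89 + 55 + 103 + 116 + 93 + 99 + 117 + 100 + 87) / 13 = 91.3846
σ̂ = s̄ / c₄ = 91.3846 / 0.9650 = 94.6991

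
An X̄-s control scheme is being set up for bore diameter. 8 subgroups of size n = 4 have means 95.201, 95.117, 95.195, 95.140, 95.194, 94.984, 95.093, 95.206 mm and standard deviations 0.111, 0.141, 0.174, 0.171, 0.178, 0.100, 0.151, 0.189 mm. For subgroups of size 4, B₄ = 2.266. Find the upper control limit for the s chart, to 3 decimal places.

s̄ = (0.111 + 0.141 + 0.174 + 0.171 + 0.178 + 0.100 + 0.151 + 0.189) / 8 = 0.1519
UCL_s = B₄·s̄ = 2.266 × 0.1519 = 0.3441

0.344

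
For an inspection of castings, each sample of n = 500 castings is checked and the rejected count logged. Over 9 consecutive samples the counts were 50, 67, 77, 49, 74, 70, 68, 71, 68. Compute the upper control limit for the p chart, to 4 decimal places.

p̄ = Σdᵢ / (k·n) = 594 / (9 × 500) = 0.13200
UCL = p̄ + 3·√(p̄(1−p̄)/n) = 0.13200 + 3 × √(0.13200×0.86800/500) = 0.13200 + 3 × 0.01514 = 0.17741

0.1774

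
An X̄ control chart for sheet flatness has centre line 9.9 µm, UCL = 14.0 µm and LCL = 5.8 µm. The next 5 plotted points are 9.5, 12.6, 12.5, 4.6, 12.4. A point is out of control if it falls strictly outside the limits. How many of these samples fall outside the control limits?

Compare each point to [5.8, 14.0]: sample 4 = 4.6 < LCL.

1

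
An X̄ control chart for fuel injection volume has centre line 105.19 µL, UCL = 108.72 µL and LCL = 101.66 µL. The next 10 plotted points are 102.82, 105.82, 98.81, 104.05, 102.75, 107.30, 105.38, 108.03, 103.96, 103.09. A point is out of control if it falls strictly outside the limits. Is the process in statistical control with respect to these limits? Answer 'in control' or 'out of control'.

out of control

Compare each point to [101.66, 108.72]: sample 3 = 98.81 < LCL.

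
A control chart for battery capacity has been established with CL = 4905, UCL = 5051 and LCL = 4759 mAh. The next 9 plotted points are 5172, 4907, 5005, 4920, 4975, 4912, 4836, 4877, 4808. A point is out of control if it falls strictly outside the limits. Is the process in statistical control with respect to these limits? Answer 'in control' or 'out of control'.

Compare each point to [4759, 5051]: sample 1 = 5172 > UCL.

out of control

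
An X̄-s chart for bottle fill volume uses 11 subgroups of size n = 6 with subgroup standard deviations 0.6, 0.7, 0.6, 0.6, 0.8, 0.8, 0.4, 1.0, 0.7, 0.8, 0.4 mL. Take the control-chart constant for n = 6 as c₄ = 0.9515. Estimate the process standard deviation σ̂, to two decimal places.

0.71

s̄ = (0.6 + 0.7 + 0.6 + 0.6 + 0.8 + 0.8 + 0.4 + 1.0 + 0.7 + 0.8 + 0.4) / 11 = 0.6727
σ̂ = s̄ / c₄ = 0.6727 / 0.9515 = 0.7070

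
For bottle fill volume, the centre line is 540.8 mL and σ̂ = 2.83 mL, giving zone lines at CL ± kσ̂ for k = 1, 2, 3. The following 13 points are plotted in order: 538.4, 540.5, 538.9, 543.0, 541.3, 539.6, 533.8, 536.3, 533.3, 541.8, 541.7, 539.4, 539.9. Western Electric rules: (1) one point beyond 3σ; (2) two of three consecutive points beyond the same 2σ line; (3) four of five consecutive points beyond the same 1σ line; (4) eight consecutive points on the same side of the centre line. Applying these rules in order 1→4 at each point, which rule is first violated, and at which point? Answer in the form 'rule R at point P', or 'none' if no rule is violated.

Zone of each point (C = within 1σ̂, B = 1σ̂–2σ̂, A = 2σ̂–3σ̂, * = beyond 3σ̂; sign = side of CL): 1:-C, 2:-C, 3:-C, 4:+C, 5:+C, 6:-C, 7:-A, 8:-B, 9:-A, 10:+C, 11:+C, 12:-C, 13:-C
Rule 2 (two of three consecutive points beyond the same 2σ limit) is satisfied at point 9.

rule 2 at point 9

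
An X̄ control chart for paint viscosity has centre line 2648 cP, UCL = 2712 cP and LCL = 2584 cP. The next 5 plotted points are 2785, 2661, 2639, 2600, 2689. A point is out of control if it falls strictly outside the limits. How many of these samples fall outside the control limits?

1

Compare each point to [2584, 2712]: sample 1 = 2785 > UCL.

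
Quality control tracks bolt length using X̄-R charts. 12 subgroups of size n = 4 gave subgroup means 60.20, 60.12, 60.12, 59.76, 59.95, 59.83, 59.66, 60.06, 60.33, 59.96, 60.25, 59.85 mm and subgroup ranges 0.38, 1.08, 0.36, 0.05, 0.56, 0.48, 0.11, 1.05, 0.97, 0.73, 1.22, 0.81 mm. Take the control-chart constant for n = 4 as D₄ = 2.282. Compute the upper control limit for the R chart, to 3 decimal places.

1.483

R̄ = (0.38 + 1.08 + 0.36 + 0.05 + 0.56 + 0.48 + 0.11 + 1.05 + 0.97 + 0.73 + 1.22 + 0.81) / 12 = 7.8000 / 12 = 0.6500
UCL_R = D₄·R̄ = 2.282 × 0.6500 = 1.4833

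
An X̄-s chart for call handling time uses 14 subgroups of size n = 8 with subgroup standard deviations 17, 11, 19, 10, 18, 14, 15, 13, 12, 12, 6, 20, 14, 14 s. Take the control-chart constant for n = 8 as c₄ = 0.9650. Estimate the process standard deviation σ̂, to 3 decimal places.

14.434

s̄ = (17 + 11 + 19 + 10 + 18 + 14 + 15 + 13 + 12 + 12 + 6 + 20 + 14 + 14) / 14 = 13.9286
σ̂ = s̄ / c₄ = 13.9286 / 0.9650 = 14.4338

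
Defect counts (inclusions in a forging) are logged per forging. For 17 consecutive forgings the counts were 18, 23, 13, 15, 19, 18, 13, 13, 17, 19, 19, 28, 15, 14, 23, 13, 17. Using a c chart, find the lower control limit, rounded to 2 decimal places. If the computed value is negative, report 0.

c̄ = (18 + 23 + 13 + 15 + 19 + 18 + 13 + 13 + 17 + 19 + 19 + 28 + 15 + 14 + 23 + 13 + 17) / 17 = 297 / 17 = 17.4706
LCL = c̄ − 3√c̄ = 17.4706 − 3 × 4.1798 = 4.9312

4.93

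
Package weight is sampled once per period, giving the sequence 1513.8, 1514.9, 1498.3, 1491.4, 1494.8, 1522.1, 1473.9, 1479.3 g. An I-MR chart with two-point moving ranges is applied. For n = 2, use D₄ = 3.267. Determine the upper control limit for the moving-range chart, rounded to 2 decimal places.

Moving ranges: 1.1, 16.6, 6.9, 3.4, 27.3, 48.2, 5.4; M̄R̄ = 108.9000 / 7 = 15.5571
UCL_MR = D₄·M̄R̄ = 3.267 × 15.5571 = 50.8252

50.83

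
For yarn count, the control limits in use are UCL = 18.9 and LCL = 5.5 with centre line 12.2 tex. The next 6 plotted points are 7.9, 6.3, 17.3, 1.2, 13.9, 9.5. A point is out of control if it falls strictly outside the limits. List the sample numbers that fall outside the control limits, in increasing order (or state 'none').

4

Compare each point to [5.5, 18.9]: sample 4 = 1.2 < LCL.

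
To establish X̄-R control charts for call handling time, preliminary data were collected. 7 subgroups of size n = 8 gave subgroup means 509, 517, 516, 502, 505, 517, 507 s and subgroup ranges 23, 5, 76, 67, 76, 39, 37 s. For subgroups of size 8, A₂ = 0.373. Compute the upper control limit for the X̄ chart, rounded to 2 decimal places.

527.64

X̄̄ = (509 + 517 + 516 + 502 + 505 + 517 + 507) / 7 = 3573.0000 / 7 = 510.4286
R̄ = (23 + 5 + 76 + 67 + 76 + 39 + 37) / 7 = 323.0000 / 7 = 46.1429
UCL = X̄̄ + A₂·R̄ = 510.4286 + 0.373 × 46.1429 = 527.6399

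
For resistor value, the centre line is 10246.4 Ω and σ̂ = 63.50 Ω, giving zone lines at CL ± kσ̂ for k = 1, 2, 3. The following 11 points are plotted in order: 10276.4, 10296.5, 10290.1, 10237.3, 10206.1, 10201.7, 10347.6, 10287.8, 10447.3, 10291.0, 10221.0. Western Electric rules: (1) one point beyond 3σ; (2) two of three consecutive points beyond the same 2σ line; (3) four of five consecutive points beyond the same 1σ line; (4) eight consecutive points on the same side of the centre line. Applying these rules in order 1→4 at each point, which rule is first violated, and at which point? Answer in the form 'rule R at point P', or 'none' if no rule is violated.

Zone of each point (C = within 1σ̂, B = 1σ̂–2σ̂, A = 2σ̂–3σ̂, * = beyond 3σ̂; sign = side of CL): 1:+C, 2:+C, 3:+C, 4:-C, 5:-C, 6:-C, 7:+B, 8:+C, 9:+*, 10:+C, 11:-C
Rule 1 (one point beyond the 3σ limits) is satisfied at point 9.

rule 1 at point 9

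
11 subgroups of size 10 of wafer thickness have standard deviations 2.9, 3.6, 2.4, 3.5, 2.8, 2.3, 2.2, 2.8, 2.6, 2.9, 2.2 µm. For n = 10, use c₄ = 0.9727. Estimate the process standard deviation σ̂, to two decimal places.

s̄ = (2.9 + 3.6 + 2.4 + 3.5 + 2.8 + 2.3 + 2.2 + 2.8 + 2.6 + 2.9 + 2.2) / 11 = 2.7455
σ̂ = s̄ / c₄ = 2.7455 / 0.9727 = 2.8225

2.82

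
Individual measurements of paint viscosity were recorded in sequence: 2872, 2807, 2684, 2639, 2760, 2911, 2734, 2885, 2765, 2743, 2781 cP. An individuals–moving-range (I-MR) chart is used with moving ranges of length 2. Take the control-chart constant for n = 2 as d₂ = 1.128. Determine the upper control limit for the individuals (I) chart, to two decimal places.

3049.51

X̄ = (2872 + 2807 + 2684 + 2639 + 2760 + 2911 + 2734 + 2885 + 2765 + 2743 + 2781) / 11 = 2780.0909
Moving ranges: 65, 123, 45, 121, 151, 177, 151, 120, 22, 38; M̄R̄ = 1013.0000 / 10 = 101.3000
UCL = X̄ + 3·M̄R̄/d₂ = 2780.0909 + 3 × 101.3000 / 1.128 = 3049.5058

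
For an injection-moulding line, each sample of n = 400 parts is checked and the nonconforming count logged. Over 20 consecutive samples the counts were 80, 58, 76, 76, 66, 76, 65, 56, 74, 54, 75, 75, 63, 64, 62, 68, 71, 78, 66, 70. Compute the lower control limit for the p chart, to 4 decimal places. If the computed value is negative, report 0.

p̄ = Σdᵢ / (k·n) = 1373 / (20 × 400) = 0.17162
LCL = p̄ − 3·√(p̄(1−p̄)/n) = 0.17162 − 3 × 0.01885 = 0.11507

0.1151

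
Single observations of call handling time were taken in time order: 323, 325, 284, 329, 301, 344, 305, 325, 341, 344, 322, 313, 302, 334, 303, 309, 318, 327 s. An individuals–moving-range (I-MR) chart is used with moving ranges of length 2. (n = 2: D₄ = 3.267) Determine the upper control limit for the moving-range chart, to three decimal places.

Moving ranges: 2, 41, 45, 28, 43, 39, 20, 16, 3, 22, 9, 11, 32, 31, 6, 9, 9; M̄R̄ = 366.0000 / 17 = 21.5294
UCL_MR = D₄·M̄R̄ = 3.267 × 21.5294 = 70.3366

70.337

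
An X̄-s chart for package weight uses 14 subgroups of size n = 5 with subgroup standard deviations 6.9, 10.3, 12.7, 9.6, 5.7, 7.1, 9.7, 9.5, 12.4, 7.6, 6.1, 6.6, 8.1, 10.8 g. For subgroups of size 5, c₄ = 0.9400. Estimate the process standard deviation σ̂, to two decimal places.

9.35

s̄ = (6.9 + 10.3 + 12.7 + 9.6 + 5.7 + 7.1 + 9.7 + 9.5 + 12.4 + 7.6 + 6.1 + 6.6 + 8.1 + 10.8) / 14 = 8.7929
σ̂ = s̄ / c₄ = 8.7929 / 0.9400 = 9.3541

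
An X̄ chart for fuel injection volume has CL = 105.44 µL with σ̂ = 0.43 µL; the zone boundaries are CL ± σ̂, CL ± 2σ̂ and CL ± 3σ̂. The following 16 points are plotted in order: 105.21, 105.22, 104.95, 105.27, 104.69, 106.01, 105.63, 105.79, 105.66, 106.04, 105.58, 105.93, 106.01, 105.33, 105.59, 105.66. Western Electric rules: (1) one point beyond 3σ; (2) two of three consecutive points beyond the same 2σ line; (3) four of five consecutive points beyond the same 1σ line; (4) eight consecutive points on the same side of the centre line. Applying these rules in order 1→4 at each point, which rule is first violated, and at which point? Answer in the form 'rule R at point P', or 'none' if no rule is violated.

rule 4 at point 13

Zone of each point (C = within 1σ̂, B = 1σ̂–2σ̂, A = 2σ̂–3σ̂, * = beyond 3σ̂; sign = side of CL): 1:-C, 2:-C, 3:-B, 4:-C, 5:-B, 6:+B, 7:+C, 8:+C, 9:+C, 10:+B, 11:+C, 12:+B, 13:+B, 14:-C, 15:+C, 16:+C
Rule 4 (eight consecutive points on the same side of the centre line) is satisfied at point 13.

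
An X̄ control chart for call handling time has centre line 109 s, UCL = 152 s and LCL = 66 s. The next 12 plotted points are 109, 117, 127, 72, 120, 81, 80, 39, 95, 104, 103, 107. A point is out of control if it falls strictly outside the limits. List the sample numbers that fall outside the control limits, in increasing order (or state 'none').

8

Compare each point to [66, 152]: sample 8 = 39 < LCL.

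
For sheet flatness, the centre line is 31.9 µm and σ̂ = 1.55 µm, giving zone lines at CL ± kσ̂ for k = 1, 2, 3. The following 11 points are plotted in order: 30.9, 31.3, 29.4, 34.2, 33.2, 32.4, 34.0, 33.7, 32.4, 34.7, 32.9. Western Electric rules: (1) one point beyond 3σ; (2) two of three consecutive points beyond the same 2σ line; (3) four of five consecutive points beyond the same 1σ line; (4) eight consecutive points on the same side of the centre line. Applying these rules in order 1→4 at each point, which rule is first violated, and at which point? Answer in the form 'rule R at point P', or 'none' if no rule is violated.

Zone of each point (C = within 1σ̂, B = 1σ̂–2σ̂, A = 2σ̂–3σ̂, * = beyond 3σ̂; sign = side of CL): 1:-C, 2:-C, 3:-B, 4:+B, 5:+C, 6:+C, 7:+B, 8:+B, 9:+C, 10:+B, 11:+C
Rule 4 (eight consecutive points on the same side of the centre line) is satisfied at point 11.

rule 4 at point 11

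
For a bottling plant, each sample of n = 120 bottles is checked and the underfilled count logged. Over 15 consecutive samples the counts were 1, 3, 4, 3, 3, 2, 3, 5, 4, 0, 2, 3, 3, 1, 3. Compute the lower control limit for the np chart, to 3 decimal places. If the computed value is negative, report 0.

0.000

p̄ = Σdᵢ / (k·n) = 40 / (15 × 120) = 0.02222
LCL = np̄ − 3·√(np̄(1−p̄)) = 2.6667 − 3 × 1.6147 = -2.1776 → 0 (negative, so LCL = 0)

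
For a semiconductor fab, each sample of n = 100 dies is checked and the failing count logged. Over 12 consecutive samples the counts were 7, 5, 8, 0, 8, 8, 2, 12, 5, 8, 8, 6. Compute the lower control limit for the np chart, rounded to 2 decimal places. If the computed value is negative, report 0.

0.00

p̄ = Σdᵢ / (k·n) = 77 / (12 × 100) = 0.06417
LCL = np̄ − 3·√(np̄(1−p̄)) = 6.4167 − 3 × 2.4505 = -0.9348 → 0 (negative, so LCL = 0)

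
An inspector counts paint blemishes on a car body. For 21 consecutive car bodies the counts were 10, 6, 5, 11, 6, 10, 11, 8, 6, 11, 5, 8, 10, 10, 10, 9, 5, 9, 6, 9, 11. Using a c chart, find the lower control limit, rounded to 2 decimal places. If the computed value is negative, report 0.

0.00

c̄ = (10 + 6 + 5 + 11 + 6 + 10 + 11 + 8 + 6 + 11 + 5 + 8 + 10 + 10 + 10 + 9 + 5 + 9 + 6 + 9 + 11) / 21 = 176 / 21 = 8.3810
LCL = c̄ − 3√c̄ = 8.3810 − 3 × 2.8950 = -0.3040 → 0 (cannot be negative)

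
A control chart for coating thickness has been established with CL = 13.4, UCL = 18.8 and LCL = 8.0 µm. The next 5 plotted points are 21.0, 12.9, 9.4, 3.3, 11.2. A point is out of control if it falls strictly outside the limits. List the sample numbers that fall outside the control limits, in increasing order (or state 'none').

Compare each point to [8.0, 18.8]: sample 1 = 21.0 > UCL; sample 4 = 3.3 < LCL.

1, 4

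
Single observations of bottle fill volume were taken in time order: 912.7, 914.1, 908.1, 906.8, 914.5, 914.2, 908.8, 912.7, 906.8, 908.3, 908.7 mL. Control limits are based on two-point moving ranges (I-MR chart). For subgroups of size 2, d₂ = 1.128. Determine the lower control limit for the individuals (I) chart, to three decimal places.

X̄ = (912.7 + 914.1 + 908.1 + 906.8 + 914.5 + 914.2 + 908.8 + 912.7 + 906.8 + 908.3 + 908.7) / 11 = 910.5182
Moving ranges: 1.4, 6.0, 1.3, 7.7, 0.3, 5.4, 3.9, 5.9, 1.5, 0.4; M̄R̄ = 33.8000 / 10 = 3.3800
LCL = X̄ − 3·M̄R̄/d₂ = 910.5182 − 3 × 3.3800 / 1.128 = 901.5288

901.529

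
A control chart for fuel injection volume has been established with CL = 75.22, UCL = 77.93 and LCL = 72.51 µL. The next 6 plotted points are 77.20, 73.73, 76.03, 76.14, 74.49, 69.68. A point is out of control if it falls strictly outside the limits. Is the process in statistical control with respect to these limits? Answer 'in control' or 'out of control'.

Compare each point to [72.51, 77.93]: sample 6 = 69.68 < LCL.

out of control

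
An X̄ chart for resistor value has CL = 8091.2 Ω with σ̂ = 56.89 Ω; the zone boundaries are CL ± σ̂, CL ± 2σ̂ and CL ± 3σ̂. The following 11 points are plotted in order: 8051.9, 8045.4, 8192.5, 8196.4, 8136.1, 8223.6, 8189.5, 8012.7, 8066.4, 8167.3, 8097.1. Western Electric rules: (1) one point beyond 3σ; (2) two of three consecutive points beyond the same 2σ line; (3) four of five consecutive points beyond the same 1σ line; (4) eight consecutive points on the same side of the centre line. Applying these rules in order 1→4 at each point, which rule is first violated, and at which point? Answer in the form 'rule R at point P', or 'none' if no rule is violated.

rule 3 at point 7

Zone of each point (C = within 1σ̂, B = 1σ̂–2σ̂, A = 2σ̂–3σ̂, * = beyond 3σ̂; sign = side of CL): 1:-C, 2:-C, 3:+B, 4:+B, 5:+C, 6:+A, 7:+B, 8:-B, 9:-C, 10:+B, 11:+C
Rule 3 (four of five consecutive points beyond the same 1σ limit) is satisfied at point 7.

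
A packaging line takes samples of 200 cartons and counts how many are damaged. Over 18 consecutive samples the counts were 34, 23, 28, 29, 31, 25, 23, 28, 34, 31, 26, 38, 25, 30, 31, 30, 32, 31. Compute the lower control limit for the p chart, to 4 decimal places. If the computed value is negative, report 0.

p̄ = Σdᵢ / (k·n) = 529 / (18 × 200) = 0.14694
LCL = p̄ − 3·√(p̄(1−p̄)/n) = 0.14694 − 3 × 0.02504 = 0.07184

0.0718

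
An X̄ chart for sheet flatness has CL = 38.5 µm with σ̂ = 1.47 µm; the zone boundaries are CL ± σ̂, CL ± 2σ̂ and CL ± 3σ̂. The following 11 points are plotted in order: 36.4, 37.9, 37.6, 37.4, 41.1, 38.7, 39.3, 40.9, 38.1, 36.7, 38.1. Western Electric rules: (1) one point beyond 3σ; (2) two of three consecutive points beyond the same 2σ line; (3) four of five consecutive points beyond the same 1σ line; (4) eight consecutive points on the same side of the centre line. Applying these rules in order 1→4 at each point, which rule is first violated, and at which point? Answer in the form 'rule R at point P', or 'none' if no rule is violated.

none

Zone of each point (C = within 1σ̂, B = 1σ̂–2σ̂, A = 2σ̂–3σ̂, * = beyond 3σ̂; sign = side of CL): 1:-B, 2:-C, 3:-C, 4:-C, 5:+B, 6:+C, 7:+C, 8:+B, 9:-C, 10:-B, 11:-C
No rule fires across all 11 points.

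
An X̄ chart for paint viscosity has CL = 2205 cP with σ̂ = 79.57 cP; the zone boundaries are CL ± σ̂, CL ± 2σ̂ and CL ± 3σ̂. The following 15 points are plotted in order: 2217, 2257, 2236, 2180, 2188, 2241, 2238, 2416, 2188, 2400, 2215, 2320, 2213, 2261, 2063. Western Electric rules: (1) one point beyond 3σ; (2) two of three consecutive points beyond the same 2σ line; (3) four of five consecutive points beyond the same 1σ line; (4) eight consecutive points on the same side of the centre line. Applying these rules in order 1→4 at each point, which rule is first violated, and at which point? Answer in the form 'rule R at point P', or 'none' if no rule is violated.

Zone of each point (C = within 1σ̂, B = 1σ̂–2σ̂, A = 2σ̂–3σ̂, * = beyond 3σ̂; sign = side of CL): 1:+C, 2:+C, 3:+C, 4:-C, 5:-C, 6:+C, 7:+C, 8:+A, 9:-C, 10:+A, 11:+C, 12:+B, 13:+C, 14:+C, 15:-B
Rule 2 (two of three consecutive points beyond the same 2σ limit) is satisfied at point 10.

rule 2 at point 10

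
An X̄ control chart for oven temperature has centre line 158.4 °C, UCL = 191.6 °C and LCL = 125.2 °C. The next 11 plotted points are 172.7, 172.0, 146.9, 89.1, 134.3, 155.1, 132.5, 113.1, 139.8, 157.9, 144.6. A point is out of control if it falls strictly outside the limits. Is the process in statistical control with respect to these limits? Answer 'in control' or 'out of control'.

out of control

Compare each point to [125.2, 191.6]: sample 4 = 89.1 < LCL; sample 8 = 113.1 < LCL.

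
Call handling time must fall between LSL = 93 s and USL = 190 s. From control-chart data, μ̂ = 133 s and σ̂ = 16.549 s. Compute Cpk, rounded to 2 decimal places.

Cpu = (USL − μ̂) / (3σ̂) = (190 − 133) / (3 × 16.549) = 1.1481; Cpl = (μ̂ − LSL) / (3σ̂) = (133 − 93) / (3 × 16.549) = 0.8057; Cpk = min(Cpu, Cpl) = 0.8057

0.81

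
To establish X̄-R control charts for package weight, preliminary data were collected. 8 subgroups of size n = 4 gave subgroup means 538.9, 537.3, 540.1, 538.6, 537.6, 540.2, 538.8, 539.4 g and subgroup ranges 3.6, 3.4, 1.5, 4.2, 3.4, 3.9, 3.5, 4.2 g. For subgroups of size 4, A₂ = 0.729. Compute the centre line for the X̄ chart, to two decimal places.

538.86

X̄̄ = (538.9 + 537.3 + 540.1 + 538.6 + 537.6 + 540.2 + 538.8 + 539.4) / 8 = 4310.9000 / 8 = 538.8625
CL = X̄̄ = 538.8625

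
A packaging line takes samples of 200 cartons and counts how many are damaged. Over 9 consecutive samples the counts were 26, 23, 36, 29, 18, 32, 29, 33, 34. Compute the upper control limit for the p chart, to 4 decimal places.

p̄ = Σdᵢ / (k·n) = 260 / (9 × 200) = 0.14444
UCL = p̄ + 3·√(p̄(1−p̄)/n) = 0.14444 + 3 × √(0.14444×0.85556/200) = 0.14444 + 3 × 0.02486 = 0.21902

0.2190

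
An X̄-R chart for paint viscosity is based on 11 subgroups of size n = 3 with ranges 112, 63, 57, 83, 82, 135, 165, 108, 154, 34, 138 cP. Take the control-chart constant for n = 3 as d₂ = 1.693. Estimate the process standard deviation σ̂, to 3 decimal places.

R̄ = (112 + 63 + 57 + 83 + 82 + 135 + 165 + 108 + 154 + 34 + 138) / 11 = 102.8182
σ̂ = R̄ / d₂ = 102.8182 / 1.693 = 60.7314

60.731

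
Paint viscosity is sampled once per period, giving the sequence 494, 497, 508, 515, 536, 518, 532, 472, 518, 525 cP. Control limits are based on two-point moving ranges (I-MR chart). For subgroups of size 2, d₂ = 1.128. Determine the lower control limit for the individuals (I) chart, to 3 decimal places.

456.240

X̄ = (494 + 497 + 508 + 515 + 536 + 518 + 532 + 472 + 518 + 525) / 10 = 511.5000
Moving ranges: 3, 11, 7, 21, 18, 14, 60, 46, 7; M̄R̄ = 187.0000 / 9 = 20.7778
LCL = X̄ − 3·M̄R̄/d₂ = 511.5000 − 3 × 20.7778 / 1.128 = 456.2400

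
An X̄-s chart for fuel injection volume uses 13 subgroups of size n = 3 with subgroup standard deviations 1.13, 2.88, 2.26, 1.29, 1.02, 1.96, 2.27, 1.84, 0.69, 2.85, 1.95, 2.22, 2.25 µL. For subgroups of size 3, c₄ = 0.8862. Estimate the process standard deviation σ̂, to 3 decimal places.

2.136

s̄ = (1.13 + 2.88 + 2.26 + 1.29 + 1.02 + 1.96 + 2.27 + 1.84 + 0.69 + 2.85 + 1.95 + 2.22 + 2.25) / 13 = 1.8931
σ̂ = s̄ / c₄ = 1.8931 / 0.8862 = 2.1362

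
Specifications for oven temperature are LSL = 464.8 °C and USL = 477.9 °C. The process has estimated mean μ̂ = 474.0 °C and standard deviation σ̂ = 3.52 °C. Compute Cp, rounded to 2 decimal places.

0.62

Cp = (USL − LSL) / (6σ̂) = (477.9 − 464.8) / (6 × 3.52) = 13.1000 / 21.1200 = 0.6203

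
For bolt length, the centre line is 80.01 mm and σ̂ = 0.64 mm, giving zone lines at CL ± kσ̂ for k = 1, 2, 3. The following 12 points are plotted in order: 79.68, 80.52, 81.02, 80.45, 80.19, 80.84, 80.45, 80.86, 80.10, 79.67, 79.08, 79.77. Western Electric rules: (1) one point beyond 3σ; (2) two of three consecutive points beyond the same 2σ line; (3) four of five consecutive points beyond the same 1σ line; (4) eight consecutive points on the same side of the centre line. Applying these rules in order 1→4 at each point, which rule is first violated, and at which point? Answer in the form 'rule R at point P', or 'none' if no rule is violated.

Zone of each point (C = within 1σ̂, B = 1σ̂–2σ̂, A = 2σ̂–3σ̂, * = beyond 3σ̂; sign = side of CL): 1:-C, 2:+C, 3:+B, 4:+C, 5:+C, 6:+B, 7:+C, 8:+B, 9:+C, 10:-C, 11:-B, 12:-C
Rule 4 (eight consecutive points on the same side of the centre line) is satisfied at point 9.

rule 4 at point 9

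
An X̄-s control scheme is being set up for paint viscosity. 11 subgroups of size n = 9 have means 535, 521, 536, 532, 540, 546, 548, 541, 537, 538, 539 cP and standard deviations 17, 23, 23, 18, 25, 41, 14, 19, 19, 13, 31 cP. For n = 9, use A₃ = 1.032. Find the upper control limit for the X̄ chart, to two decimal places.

X̄̄ = (535 + 521 + 536 + 532 + 540 + 546 + 548 + 541 + 537 + 538 + 539) / 11 = 537.5455
s̄ = (17 + 23 + 23 + 18 + 25 + 41 + 14 + 19 + 19 + 13 + 31) / 11 = 22.0909
UCL = X̄̄ + A₃·s̄ = 537.5455 + 1.032 × 22.0909 = 560.3433

560.34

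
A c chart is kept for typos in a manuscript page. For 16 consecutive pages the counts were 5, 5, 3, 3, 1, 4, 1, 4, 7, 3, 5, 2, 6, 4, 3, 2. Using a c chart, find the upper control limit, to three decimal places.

c̄ = (5 + 5 + 3 + 3 + 1 + 4 + 1 + 4 + 7 + 3 + 5 + 2 + 6 + 4 + 3 + 2) / 16 = 58 / 16 = 3.6250
UCL = c̄ + 3√c̄ = 3.6250 + 3 × √3.6250 = 3.6250 + 3 × 1.9039 = 9.3368

9.337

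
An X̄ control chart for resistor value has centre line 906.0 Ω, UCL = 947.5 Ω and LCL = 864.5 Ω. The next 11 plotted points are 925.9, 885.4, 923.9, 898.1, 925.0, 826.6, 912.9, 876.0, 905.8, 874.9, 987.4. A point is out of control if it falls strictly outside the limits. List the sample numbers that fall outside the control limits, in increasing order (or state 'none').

Compare each point to [864.5, 947.5]: sample 6 = 826.6 < LCL; sample 11 = 987.4 > UCL.

6, 11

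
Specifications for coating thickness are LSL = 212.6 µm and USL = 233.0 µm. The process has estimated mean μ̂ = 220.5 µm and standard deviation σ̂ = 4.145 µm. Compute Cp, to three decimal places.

Cp = (USL − LSL) / (6σ̂) = (233.0 − 212.6) / (6 × 4.145) = 20.4000 / 24.8700 = 0.8203

0.820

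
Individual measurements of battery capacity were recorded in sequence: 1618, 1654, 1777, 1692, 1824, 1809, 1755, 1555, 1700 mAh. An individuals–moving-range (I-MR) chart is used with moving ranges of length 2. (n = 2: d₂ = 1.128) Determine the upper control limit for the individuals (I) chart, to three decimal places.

1971.966

X̄ = (1618 + 1654 + 1777 + 1692 + 1824 + 1809 + 1755 + 1555 + 1700) / 9 = 1709.3333
Moving ranges: 36, 123, 85, 132, 15, 54, 200, 145; M̄R̄ = 790.0000 / 8 = 98.7500
UCL = X̄ + 3·M̄R̄/d₂ = 1709.3333 + 3 × 98.7500 / 1.128 = 1971.9663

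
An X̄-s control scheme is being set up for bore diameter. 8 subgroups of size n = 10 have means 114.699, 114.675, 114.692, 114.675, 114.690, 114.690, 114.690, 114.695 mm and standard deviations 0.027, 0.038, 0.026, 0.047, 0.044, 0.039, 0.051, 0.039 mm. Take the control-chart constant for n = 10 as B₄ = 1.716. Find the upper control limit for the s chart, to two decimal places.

s̄ = (0.027 + 0.038 + 0.026 + 0.047 + 0.044 + 0.039 + 0.051 + 0.039) / 8 = 0.0389
UCL_s = B₄·s̄ = 1.716 × 0.0389 = 0.0667

0.07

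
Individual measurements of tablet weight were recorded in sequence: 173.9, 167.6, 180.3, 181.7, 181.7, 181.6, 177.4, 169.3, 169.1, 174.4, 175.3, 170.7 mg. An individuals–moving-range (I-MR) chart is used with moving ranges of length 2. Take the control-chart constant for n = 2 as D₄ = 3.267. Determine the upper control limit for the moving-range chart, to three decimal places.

13.009

Moving ranges: 6.3, 12.7, 1.4, 0.0, 0.1, 4.2, 8.1, 0.2, 5.3, 0.9, 4.6; M̄R̄ = 43.8000 / 11 = 3.9818
UCL_MR = D₄·M̄R̄ = 3.267 × 3.9818 = 13.0086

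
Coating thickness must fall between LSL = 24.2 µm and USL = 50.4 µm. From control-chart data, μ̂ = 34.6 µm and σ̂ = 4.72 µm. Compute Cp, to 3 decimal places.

Cp = (USL − LSL) / (6σ̂) = (50.4 − 24.2) / (6 × 4.72) = 26.2000 / 28.3200 = 0.9251

0.925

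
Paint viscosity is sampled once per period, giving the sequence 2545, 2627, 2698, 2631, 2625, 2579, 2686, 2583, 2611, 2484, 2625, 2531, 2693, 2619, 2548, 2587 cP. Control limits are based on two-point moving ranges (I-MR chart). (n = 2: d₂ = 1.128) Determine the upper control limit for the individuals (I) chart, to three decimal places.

X̄ = (2545 + 2627 + 2698 + 2631 + 2625 + 2579 + 2686 + 2583 + 2611 + 2484 + 2625 + 2531 + 2693 + 2619 + 2548 + 2587) / 16 = 2604.5000
Moving ranges: 82, 71, 67, 6, 46, 107, 103, 28, 127, 141, 94, 162, 74, 71, 39; M̄R̄ = 1218.0000 / 15 = 81.2000
UCL = X̄ + 3·M̄R̄/d₂ = 2604.5000 + 3 × 81.2000 / 1.128 = 2820.4574

2820.457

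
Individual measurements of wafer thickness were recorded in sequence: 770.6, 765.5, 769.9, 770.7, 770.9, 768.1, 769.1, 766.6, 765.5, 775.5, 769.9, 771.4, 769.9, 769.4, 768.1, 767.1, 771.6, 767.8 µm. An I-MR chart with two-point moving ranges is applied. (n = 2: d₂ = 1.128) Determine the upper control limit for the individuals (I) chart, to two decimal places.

776.76

X̄ = (770.6 + 765.5 + 769.9 + 770.7 + 770.9 + 768.1 + 769.1 + 766.6 + 765.5 + 775.5 + 769.9 + 771.4 + 769.9 + 769.4 + 768.1 + 767.1 + 771.6 + 767.8) / 18 = 769.3111
Moving ranges: 5.1, 4.4, 0.8, 0.2, 2.8, 1.0, 2.5, 1.1, 10.0, 5.6, 1.5, 1.5, 0.5, 1.3, 1.0, 4.5, 3.8; M̄R̄ = 47.6000 / 17 = 2.8000
UCL = X̄ + 3·M̄R̄/d₂ = 769.3111 + 3 × 2.8000 / 1.128 = 776.7579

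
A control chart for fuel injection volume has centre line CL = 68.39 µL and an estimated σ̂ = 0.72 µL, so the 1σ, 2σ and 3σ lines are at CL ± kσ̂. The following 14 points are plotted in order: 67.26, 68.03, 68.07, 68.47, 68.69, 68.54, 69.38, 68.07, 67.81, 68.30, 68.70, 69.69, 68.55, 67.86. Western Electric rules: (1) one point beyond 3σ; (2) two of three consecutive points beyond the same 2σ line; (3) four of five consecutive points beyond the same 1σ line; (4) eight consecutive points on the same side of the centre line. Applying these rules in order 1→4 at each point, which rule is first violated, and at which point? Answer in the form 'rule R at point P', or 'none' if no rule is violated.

Zone of each point (C = within 1σ̂, B = 1σ̂–2σ̂, A = 2σ̂–3σ̂, * = beyond 3σ̂; sign = side of CL): 1:-B, 2:-C, 3:-C, 4:+C, 5:+C, 6:+C, 7:+B, 8:-C, 9:-C, 10:-C, 11:+C, 12:+B, 13:+C, 14:-C
No rule fires across all 14 points.

none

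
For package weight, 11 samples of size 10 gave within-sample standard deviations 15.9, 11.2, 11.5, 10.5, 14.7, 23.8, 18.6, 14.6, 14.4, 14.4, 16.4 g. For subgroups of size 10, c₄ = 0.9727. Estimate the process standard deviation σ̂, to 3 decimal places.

s̄ = (15.9 + 11.2 + 11.5 + 10.5 + 14.7 + 23.8 + 18.6 + 14.6 + 14.4 + 14.4 + 16.4) / 11 = 15.0909
σ̂ = s̄ / c₄ = 15.0909 / 0.9727 = 15.5145

15.514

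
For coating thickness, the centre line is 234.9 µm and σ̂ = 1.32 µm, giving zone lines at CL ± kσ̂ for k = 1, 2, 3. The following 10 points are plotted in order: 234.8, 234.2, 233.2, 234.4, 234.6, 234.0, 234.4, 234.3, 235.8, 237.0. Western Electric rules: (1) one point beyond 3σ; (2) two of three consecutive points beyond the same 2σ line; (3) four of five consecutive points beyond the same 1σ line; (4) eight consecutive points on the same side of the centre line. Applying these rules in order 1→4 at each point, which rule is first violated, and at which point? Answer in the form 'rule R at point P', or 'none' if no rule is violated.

Zone of each point (C = within 1σ̂, B = 1σ̂–2σ̂, A = 2σ̂–3σ̂, * = beyond 3σ̂; sign = side of CL): 1:-C, 2:-C, 3:-B, 4:-C, 5:-C, 6:-C, 7:-C, 8:-C, 9:+C, 10:+B
Rule 4 (eight consecutive points on the same side of the centre line) is satisfied at point 8.

rule 4 at point 8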